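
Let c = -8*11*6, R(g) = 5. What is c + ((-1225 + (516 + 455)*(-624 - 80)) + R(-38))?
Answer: -685332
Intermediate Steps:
c = -528 (c = -88*6 = -528)
c + ((-1225 + (516 + 455)*(-624 - 80)) + R(-38)) = -528 + ((-1225 + (516 + 455)*(-624 - 80)) + 5) = -528 + ((-1225 + 971*(-704)) + 5) = -528 + ((-1225 - 683584) + 5) = -528 + (-684809 + 5) = -528 - 684804 = -685332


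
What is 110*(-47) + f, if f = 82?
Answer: -5088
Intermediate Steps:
110*(-47) + f = 110*(-47) + 82 = -5170 + 82 = -5088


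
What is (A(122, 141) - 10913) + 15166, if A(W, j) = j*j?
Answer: 24134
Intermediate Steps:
A(W, j) = j**2
(A(122, 141) - 10913) + 15166 = (141**2 - 10913) + 15166 = (19881 - 10913) + 15166 = 8968 + 15166 = 24134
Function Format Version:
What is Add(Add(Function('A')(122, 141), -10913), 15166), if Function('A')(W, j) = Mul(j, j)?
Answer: 24134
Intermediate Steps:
Function('A')(W, j) = Pow(j, 2)
Add(Add(Function('A')(122, 141), -10913), 15166) = Add(Add(Pow(141, 2), -10913), 15166) = Add(Add(19881, -10913), 15166) = Add(8968, 15166) = 24134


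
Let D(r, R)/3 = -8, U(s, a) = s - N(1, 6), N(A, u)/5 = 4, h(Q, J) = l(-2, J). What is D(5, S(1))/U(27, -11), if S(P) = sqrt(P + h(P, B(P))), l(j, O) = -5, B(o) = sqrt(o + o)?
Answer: -24/7 ≈ -3.4286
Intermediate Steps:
B(o) = sqrt(2)*sqrt(o) (B(o) = sqrt(2*o) = sqrt(2)*sqrt(o))
h(Q, J) = -5
N(A, u) = 20 (N(A, u) = 5*4 = 20)
S(P) = sqrt(-5 + P) (S(P) = sqrt(P - 5) = sqrt(-5 + P))
U(s, a) = -20 + s (U(s, a) = s - 1*20 = s - 20 = -20 + s)
D(r, R) = -24 (D(r, R) = 3*(-8) = -24)
D(5, S(1))/U(27, -11) = -24/(-20 + 27) = -24/7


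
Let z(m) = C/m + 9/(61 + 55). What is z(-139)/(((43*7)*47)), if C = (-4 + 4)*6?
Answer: 9/1641052 ≈ 5.4843e-6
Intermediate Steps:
C = 0 (C = 0*6 = 0)
z(m) = 9/116 (z(m) = 0/m + 9/(61 + 55) = 0 + 9/116 = 9/116)
z(-139)/(((43*7)*47)) = 9/(116*(((43*7)*47))) = 9/(116*((301*47))) = (9/116)/14147 = (9/116)*(1/14147) = 9/1641052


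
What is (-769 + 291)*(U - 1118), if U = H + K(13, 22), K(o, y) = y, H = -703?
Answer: 859922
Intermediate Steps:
U = -681 (U = -703 + 22 = -681)
(-769 + 291)*(U - 1118) = (-769 + 291)*(-681 - 1118) = -478*(-1799) = 859922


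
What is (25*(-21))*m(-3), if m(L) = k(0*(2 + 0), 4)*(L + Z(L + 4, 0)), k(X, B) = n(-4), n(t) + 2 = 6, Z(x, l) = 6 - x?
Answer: -4200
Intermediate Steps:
n(t) = 4 (n(t) = -2 + 6 = 4)
k(X, B) = 4
m(L) = 8 (m(L) = 4*(L + (6 - (L + 4))) = 4*(L + (6 - (4 + L))) = 4*(L + (6 + (-4 - L))) = 4*(L + (2 - L)) = 4*2 = 8)
(25*(-21))*m(-3) = (25*(-21))*8 = -525*8 = -4200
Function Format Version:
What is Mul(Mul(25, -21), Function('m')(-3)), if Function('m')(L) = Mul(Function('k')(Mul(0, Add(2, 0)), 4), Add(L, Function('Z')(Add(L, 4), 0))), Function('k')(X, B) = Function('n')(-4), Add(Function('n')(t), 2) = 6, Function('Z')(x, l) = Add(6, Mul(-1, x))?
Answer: -4200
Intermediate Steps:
Function('n')(t) = 4 (Function('n')(t) = Add(-2, 6) = 4)
Function('k')(X, B) = 4
Function('m')(L) = 8 (Function('m')(L) = Mul(4, Add(L, Add(6, Mul(-1, Add(L, 4))))) = Mul(4, Add(L, Add(6, Mul(-1, Add(4, L))))) = Mul(4, Add(L, Add(6, Add(-4, Mul(-1, L))))) = Mul(4, Add(L, Add(2, Mul(-1, L)))) = Mul(4, 2) = 8)
Mul(Mul(25, -21), Function('m')(-3)) = Mul(Mul(25, -21), 8) = Mul(-525, 8) = -4200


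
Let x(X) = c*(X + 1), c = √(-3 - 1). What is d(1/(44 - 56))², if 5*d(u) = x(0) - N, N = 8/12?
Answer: -32/225 - 8*I/75 ≈ -0.14222 - 0.10667*I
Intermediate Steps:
c = 2*I (c = √(-4) = 2*I ≈ 2.0*I)
x(X) = 2*I*(1 + X) (x(X) = (2*I)*(X + 1) = (2*I)*(1 + X) = 2*I*(1 + X))
N = ⅔ (N = 8*(1/12) = ⅔ ≈ 0.66667)
d(u) = -2/15 + 2*I/5 (d(u) = (2*I*(1 + 0) - 1*⅔)/5 = (2*I*1 - ⅔)/5 = (2*I - ⅔)/5 = (-⅔ + 2*I)/5 = -2/15 + 2*I/5)
d(1/(44 - 56))² = (-2/15 + 2*I/5)²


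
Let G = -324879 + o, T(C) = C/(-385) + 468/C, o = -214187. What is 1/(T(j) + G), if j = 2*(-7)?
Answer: -385/207553266 ≈ -1.8549e-6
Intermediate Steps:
j = -14
T(C) = 468/C - C/385 (T(C) = C*(-1/385) + 468/C = -C/385 + 468/C = 468/C - C/385)
G = -539066 (G = -324879 - 214187 = -539066)
1/(T(j) + G) = 1/((468/(-14) - 1/385*(-14)) - 539066) = 1/((468*(-1/14) + 2/55) - 539066) = 1/((-234/7 + 2/55) - 539066) = 1/(-12856/385 - 539066) = 1/(-207553266/385) = -385/207553266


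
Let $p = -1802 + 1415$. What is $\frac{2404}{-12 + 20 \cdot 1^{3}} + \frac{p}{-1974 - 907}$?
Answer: $\frac{40285}{134} \approx 300.63$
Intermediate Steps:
$p = -387$
$\frac{2404}{-12 + 20 \cdot 1^{3}} + \frac{p}{-1974 - 907} = \frac{2404}{-12 + 20 \cdot 1^{3}} - \frac{387}{-1974 - 907} = \frac{2404}{-12 + 20 \cdot 1} - \frac{387}{-2881} = \frac{2404}{-12 + 20} - - \frac{9}{67} = \frac{2404}{8} + \frac{9}{67} = 2404 \cdot \frac{1}{8} + \frac{9}{67} = \frac{601}{2} + \frac{9}{67} = \frac{40285}{134}$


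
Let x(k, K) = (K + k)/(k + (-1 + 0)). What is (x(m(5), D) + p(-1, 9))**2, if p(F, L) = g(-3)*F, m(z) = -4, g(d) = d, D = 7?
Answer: 144/25 ≈ 5.7600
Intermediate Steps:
p(F, L) = -3*F
x(k, K) = (K + k)/(-1 + k) (x(k, K) = (K + k)/(k - 1) = (K + k)/(-1 + k))
(x(m(5), D) + p(-1, 9))**2 = ((7 - 4)/(-1 - 4) - 3*(-1))**2 = (3/(-5) + 3)**2 = (-1/5*3 + 3)**2 = (-3/5 + 3)**2 = (12/5)**2 = 144/25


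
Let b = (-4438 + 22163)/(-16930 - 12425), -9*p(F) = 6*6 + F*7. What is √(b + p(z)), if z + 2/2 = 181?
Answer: I*√4984296999/5871 ≈ 12.025*I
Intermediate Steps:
z = 180 (z = -1 + 181 = 180)
p(F) = -4 - 7*F/9 (p(F) = -(6*6 + F*7)/9 = -(36 + 7*F)/9 = -4 - 7*F/9)
b = -3545/5871 (b = 17725/(-29355) = 17725*(-1/29355) = -3545/5871 ≈ -0.60382)
√(b + p(z)) = √(-3545/5871 + (-4 - 7/9*180)) = √(-3545/5871 + (-4 - 140)) = √(-3545/5871 - 144) = √(-848969/5871) = I*√4984296999/5871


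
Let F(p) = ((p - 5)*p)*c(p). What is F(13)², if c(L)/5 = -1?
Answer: 270400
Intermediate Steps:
c(L) = -5 (c(L) = 5*(-1) = -5)
F(p) = -5*p*(-5 + p) (F(p) = ((p - 5)*p)*(-5) = ((-5 + p)*p)*(-5) = (p*(-5 + p))*(-5) = -5*p*(-5 + p))
F(13)² = (5*13*(5 - 1*13))² = (5*13*(5 - 13))² = (5*13*(-8))² = (-520)² = 270400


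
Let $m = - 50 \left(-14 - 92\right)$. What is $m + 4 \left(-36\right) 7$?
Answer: $4292$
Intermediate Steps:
$m = 5300$ ($m = \left(-50\right) \left(-106\right) = 5300$)
$m + 4 \left(-36\right) 7 = 5300 + 4 \left(-36\right) 7 = 5300 - 1008 = 4292$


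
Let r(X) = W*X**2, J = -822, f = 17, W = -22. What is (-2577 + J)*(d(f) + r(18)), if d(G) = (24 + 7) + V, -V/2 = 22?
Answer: 24272259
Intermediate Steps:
V = -44 (V = -2*22 = -44)
d(G) = -13 (d(G) = (24 + 7) - 44 = 31 - 44 = -13)
r(X) = -22*X**2
(-2577 + J)*(d(f) + r(18)) = (-2577 - 822)*(-13 - 22*18**2) = -3399*(-13 - 22*324) = -3399*(-13 - 7128) = -3399*(-7141) = 24272259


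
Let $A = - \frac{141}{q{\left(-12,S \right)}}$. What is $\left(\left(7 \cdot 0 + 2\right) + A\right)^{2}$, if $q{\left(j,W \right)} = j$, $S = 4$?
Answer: $\frac{3025}{16} \approx 189.06$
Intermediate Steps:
$A = \frac{47}{4}$ ($A = - \frac{141}{-12} = \left(-141\right) \left(- \frac{1}{12}\right) = \frac{47}{4} \approx 11.75$)
$\left(\left(7 \cdot 0 + 2\right) + A\right)^{2} = \left(\left(7 \cdot 0 + 2\right) + \frac{47}{4}\right)^{2} = \left(\left(0 + 2\right) + \frac{47}{4}\right)^{2} = \left(2 + \frac{47}{4}\right)^{2} = \left(\frac{55}{4}\right)^{2} = \frac{3025}{16}$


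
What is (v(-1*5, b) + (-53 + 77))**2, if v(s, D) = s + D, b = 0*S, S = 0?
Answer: 361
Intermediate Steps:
b = 0 (b = 0*0 = 0)
v(s, D) = D + s
(v(-1*5, b) + (-53 + 77))**2 = ((0 - 1*5) + (-53 + 77))**2 = ((0 - 5) + 24)**2 = (-5 + 24)**2 = 19**2 = 361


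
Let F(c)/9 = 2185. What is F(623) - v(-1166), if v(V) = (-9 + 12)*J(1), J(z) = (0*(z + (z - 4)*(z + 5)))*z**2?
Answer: 19665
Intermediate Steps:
F(c) = 19665 (F(c) = 9*2185 = 19665)
J(z) = 0 (J(z) = (0*(z + (-4 + z)*(5 + z)))*z**2 = 0*z**2 = 0)
v(V) = 0 (v(V) = (-9 + 12)*0 = 3*0 = 0)
F(623) - v(-1166) = 19665 - 1*0 = 19665 + 0 = 19665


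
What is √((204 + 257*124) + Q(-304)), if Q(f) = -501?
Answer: √31571 ≈ 177.68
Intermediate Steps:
√((204 + 257*124) + Q(-304)) = √((204 + 257*124) - 501) = √((204 + 31868) - 501) = √(32072 - 501) = √31571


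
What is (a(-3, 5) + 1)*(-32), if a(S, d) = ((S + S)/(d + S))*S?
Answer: -320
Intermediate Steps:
a(S, d) = 2*S²/(S + d) (a(S, d) = ((2*S)/(S + d))*S = (2*S/(S + d))*S = 2*S²/(S + d))
(a(-3, 5) + 1)*(-32) = (2*(-3)²/(-3 + 5) + 1)*(-32) = (2*9/2 + 1)*(-32) = (2*9*(½) + 1)*(-32) = (9 + 1)*(-32) = 10*(-32) = -320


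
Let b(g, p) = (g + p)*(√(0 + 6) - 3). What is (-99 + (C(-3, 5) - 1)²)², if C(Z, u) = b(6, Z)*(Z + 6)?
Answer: 2895337 - 1180368*√6 ≈ 4037.7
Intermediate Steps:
b(g, p) = (-3 + √6)*(g + p) (b(g, p) = (g + p)*(√6 - 3) = (g + p)*(-3 + √6) = (-3 + √6)*(g + p))
C(Z, u) = (6 + Z)*(-18 - 3*Z + 6*√6 + Z*√6) (C(Z, u) = (-3*6 - 3*Z + 6*√6 + Z*√6)*(Z + 6) = (-18 - 3*Z + 6*√6 + Z*√6)*(6 + Z) = (6 + Z)*(-18 - 3*Z + 6*√6 + Z*√6))
(-99 + (C(-3, 5) - 1)²)² = (-99 + (-(6 - 3)*(18 - 6*√6 + 3*(-3) - 1*(-3)*√6) - 1)²)² = (-99 + (-1*3*(18 - 6*√6 - 9 + 3*√6) - 1)²)² = (-99 + (-1*3*(9 - 3*√6) - 1)²)² = (-99 + ((-27 + 9*√6) - 1)²)² = (-99 + (-28 + 9*√6)²)²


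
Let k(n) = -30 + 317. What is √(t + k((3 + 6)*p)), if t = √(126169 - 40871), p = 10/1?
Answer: √(287 + √85298) ≈ 24.064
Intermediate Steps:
p = 10 (p = 10*1 = 10)
t = √85298 ≈ 292.06
k(n) = 287
√(t + k((3 + 6)*p)) = √(√85298 + 287) = √(287 + √85298)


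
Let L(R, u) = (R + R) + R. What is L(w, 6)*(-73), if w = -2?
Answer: 438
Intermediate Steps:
L(R, u) = 3*R (L(R, u) = 2*R + R = 3*R)
L(w, 6)*(-73) = (3*(-2))*(-73) = -6*(-73) = 438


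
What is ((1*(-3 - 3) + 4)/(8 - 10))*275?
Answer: 275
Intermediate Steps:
((1*(-3 - 3) + 4)/(8 - 10))*275 = ((1*(-6) + 4)/(-2))*275 = ((-6 + 4)*(-½))*275 = -2*(-½)*275 = 1*275 = 275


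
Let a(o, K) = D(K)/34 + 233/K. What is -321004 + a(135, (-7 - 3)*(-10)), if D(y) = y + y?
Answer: -545692839/1700 ≈ -3.2100e+5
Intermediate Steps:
D(y) = 2*y
a(o, K) = 233/K + K/17 (a(o, K) = (2*K)/34 + 233/K = (2*K)*(1/34) + 233/K = K/17 + 233/K = 233/K + K/17)
-321004 + a(135, (-7 - 3)*(-10)) = -321004 + (233/(((-7 - 3)*(-10))) + ((-7 - 3)*(-10))/17) = -321004 + (233/((-10*(-10))) + (-10*(-10))/17) = -321004 + (233/100 + (1/17)*100) = -321004 + (233*(1/100) + 100/17) = -321004 + (233/100 + 100/17) = -321004 + 13961/1700 = -545692839/1700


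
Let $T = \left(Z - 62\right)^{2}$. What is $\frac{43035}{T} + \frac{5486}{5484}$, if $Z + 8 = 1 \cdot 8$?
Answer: $\frac{64273031}{5270124} \approx 12.196$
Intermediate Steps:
$Z = 0$ ($Z = -8 + 1 \cdot 8 = -8 + 8 = 0$)
$T = 3844$ ($T = \left(0 - 62\right)^{2} = \left(-62\right)^{2} = 3844$)
$\frac{43035}{T} + \frac{5486}{5484} = \frac{43035}{3844} + \frac{5486}{5484} = 43035 \cdot \frac{1}{3844} + 5486 \cdot \frac{1}{5484} = \frac{43035}{3844} + \frac{2743}{2742} = \frac{64273031}{5270124}$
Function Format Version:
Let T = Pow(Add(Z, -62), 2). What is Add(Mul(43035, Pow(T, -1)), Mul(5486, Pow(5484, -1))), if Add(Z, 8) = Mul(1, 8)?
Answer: Rational(64273031, 5270124) ≈ 12.196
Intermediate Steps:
Z = 0 (Z = Add(-8, Mul(1, 8)) = Add(-8, 8) = 0)
T = 3844 (T = Pow(Add(0, -62), 2) = Pow(-62, 2) = 3844)
Add(Mul(43035, Pow(T, -1)), Mul(5486, Pow(5484, -1))) = Add(Mul(43035, Pow(3844, -1)), Mul(5486, Pow(5484, -1))) = Add(Mul(43035, Rational(1, 3844)), Mul(5486, Rational(1, 5484))) = Add(Rational(43035, 3844), Rational(2743, 2742)) = Rational(64273031, 5270124)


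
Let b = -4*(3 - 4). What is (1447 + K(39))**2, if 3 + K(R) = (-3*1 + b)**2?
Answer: 2088025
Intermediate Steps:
b = 4 (b = -4*(-1) = 4)
K(R) = -2 (K(R) = -3 + (-3*1 + 4)**2 = -3 + (-3 + 4)**2 = -3 + 1**2 = -3 + 1 = -2)
(1447 + K(39))**2 = (1447 - 2)**2 = 1445**2 = 2088025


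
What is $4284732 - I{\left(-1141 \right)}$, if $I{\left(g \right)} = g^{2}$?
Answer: $2982851$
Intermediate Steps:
$4284732 - I{\left(-1141 \right)} = 4284732 - \left(-1141\right)^{2} = 4284732 - 1301881 = 2982851$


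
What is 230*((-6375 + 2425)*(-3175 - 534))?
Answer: 3369626500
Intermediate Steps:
230*((-6375 + 2425)*(-3175 - 534)) = 230*(-3950*(-3709)) = 230*14650550 = 3369626500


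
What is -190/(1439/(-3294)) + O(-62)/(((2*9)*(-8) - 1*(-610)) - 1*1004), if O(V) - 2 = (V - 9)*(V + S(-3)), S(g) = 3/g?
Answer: 330273155/774182 ≈ 426.61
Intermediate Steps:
O(V) = 2 + (-1 + V)*(-9 + V) (O(V) = 2 + (V - 9)*(V + 3/(-3)) = 2 + (-9 + V)*(V + 3*(-1/3)) = 2 + (-9 + V)*(V - 1) = 2 + (-9 + V)*(-1 + V) = 2 + (-1 + V)*(-9 + V))
-190/(1439/(-3294)) + O(-62)/(((2*9)*(-8) - 1*(-610)) - 1*1004) = -190/(1439/(-3294)) + (11 + (-62)**2 - 10*(-62))/(((2*9)*(-8) - 1*(-610)) - 1*1004) = -190/(1439*(-1/3294)) + (11 + 3844 + 620)/((18*(-8) + 610) - 1004) = -190/(-1439/3294) + 4475/((-144 + 610) - 1004) = -190*(-3294/1439) + 4475/(466 - 1004) = 625860/1439 + 4475/(-538) = 625860/1439 + 4475*(-1/538) = 625860/1439 - 4475/538 = 330273155/774182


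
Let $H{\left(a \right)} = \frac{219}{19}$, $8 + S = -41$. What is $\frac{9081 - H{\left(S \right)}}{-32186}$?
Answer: $- \frac{86160}{305767} \approx -0.28178$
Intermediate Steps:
$S = -49$ ($S = -8 - 41 = -49$)
$H{\left(a \right)} = \frac{219}{19}$ ($H{\left(a \right)} = 219 \cdot \frac{1}{19} = \frac{219}{19}$)
$\frac{9081 - H{\left(S \right)}}{-32186} = \frac{9081 - \frac{219}{19}}{-32186} = \left(9081 - \frac{219}{19}\right) \left(- \frac{1}{32186}\right) = \frac{172320}{19} \left(- \frac{1}{32186}\right) = - \frac{86160}{305767}$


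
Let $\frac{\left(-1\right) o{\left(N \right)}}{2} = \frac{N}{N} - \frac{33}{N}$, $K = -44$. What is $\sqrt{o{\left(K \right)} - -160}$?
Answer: $\frac{\sqrt{626}}{2} \approx 12.51$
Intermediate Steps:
$o{\left(N \right)} = -2 + \frac{66}{N}$ ($o{\left(N \right)} = - 2 \left(\frac{N}{N} - \frac{33}{N}\right) = - 2 \left(1 - \frac{33}{N}\right) = -2 + \frac{66}{N}$)
$\sqrt{o{\left(K \right)} - -160} = \sqrt{\left(-2 + \frac{66}{-44}\right) - -160} = \sqrt{\left(-2 + 66 \left(- \frac{1}{44}\right)\right) + 160} = \sqrt{\left(-2 - \frac{3}{2}\right) + 160} = \sqrt{- \frac{7}{2} + 160} = \sqrt{\frac{313}{2}} = \frac{\sqrt{626}}{2}$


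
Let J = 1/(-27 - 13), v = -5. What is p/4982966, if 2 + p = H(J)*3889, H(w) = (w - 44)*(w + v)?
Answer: 1376551129/7972745600 ≈ 0.17266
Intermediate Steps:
J = -1/40 (J = 1/(-40) = -1/40 ≈ -0.025000)
H(w) = (-44 + w)*(-5 + w) (H(w) = (w - 44)*(w - 5) = (-44 + w)*(-5 + w))
p = 1376551129/1600 (p = -2 + (220 + (-1/40)² - 49*(-1/40))*3889 = -2 + (220 + 1/1600 + 49/40)*3889 = -2 + (353961/1600)*3889 = -2 + 1376554329/1600 = 1376551129/1600 ≈ 8.6034e+5)
p/4982966 = (1376551129/1600)/4982966 = (1376551129/1600)*(1/4982966) = 1376551129/7972745600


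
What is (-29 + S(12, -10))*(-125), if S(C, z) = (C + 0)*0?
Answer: 3625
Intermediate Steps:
S(C, z) = 0 (S(C, z) = C*0 = 0)
(-29 + S(12, -10))*(-125) = (-29 + 0)*(-125) = -29*(-125) = 3625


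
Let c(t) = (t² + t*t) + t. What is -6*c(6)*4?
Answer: -1872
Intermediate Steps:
c(t) = t + 2*t² (c(t) = (t² + t²) + t = 2*t² + t = t + 2*t²)
-6*c(6)*4 = -36*(1 + 2*6)*4 = -36*(1 + 12)*4 = -36*13*4 = -6*78*4 = -468*4 = -1872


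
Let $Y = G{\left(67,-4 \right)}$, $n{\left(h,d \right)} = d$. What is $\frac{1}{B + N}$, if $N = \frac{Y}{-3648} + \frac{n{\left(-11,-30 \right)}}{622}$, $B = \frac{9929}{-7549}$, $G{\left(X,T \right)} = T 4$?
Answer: $- \frac{535284492}{727515373} \approx -0.73577$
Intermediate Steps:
$G{\left(X,T \right)} = 4 T$
$B = - \frac{9929}{7549}$ ($B = 9929 \left(- \frac{1}{7549}\right) = - \frac{9929}{7549} \approx -1.3153$)
$Y = -16$ ($Y = 4 \left(-4\right) = -16$)
$N = - \frac{3109}{70908}$ ($N = - \frac{16}{-3648} - \frac{30}{622} = \left(-16\right) \left(- \frac{1}{3648}\right) - \frac{15}{311} = \frac{1}{228} - \frac{15}{311} = - \frac{3109}{70908} \approx -0.043846$)
$\frac{1}{B + N} = \frac{1}{- \frac{9929}{7549} - \frac{3109}{70908}} = \frac{1}{- \frac{727515373}{535284492}} = - \frac{535284492}{727515373}$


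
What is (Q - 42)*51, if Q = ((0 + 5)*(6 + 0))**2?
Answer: 43758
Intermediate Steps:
Q = 900 (Q = (5*6)**2 = 30**2 = 900)
(Q - 42)*51 = (900 - 42)*51 = 858*51 = 43758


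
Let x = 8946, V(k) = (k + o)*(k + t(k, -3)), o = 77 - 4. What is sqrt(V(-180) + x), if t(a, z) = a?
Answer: 9*sqrt(586) ≈ 217.87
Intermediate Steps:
o = 73
V(k) = 2*k*(73 + k) (V(k) = (k + 73)*(k + k) = (73 + k)*(2*k) = 2*k*(73 + k))
sqrt(V(-180) + x) = sqrt(2*(-180)*(73 - 180) + 8946) = sqrt(2*(-180)*(-107) + 8946) = sqrt(38520 + 8946) = sqrt(47466) = 9*sqrt(586)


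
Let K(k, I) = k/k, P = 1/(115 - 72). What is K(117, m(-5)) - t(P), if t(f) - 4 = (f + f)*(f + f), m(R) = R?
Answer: -5551/1849 ≈ -3.0022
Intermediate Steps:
P = 1/43 ≈ 0.023256
K(k, I) = 1
t(f) = 4 + 4*f**2 (t(f) = 4 + (f + f)*(f + f) = 4 + (2*f)*(2*f) = 4 + 4*f**2)
K(117, m(-5)) - t(P) = 1 - (4 + 4*(1/43)**2) = 1 - (4 + 4*(1/1849)) = 1 - (4 + 4/1849) = 1 - 1*7400/1849 = 1 - 7400/1849 = -5551/1849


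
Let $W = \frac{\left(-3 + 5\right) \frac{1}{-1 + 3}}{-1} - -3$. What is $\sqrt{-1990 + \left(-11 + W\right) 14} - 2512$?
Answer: $-2512 + 46 i \approx -2512.0 + 46.0 i$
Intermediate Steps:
$W = 2$ ($W = \frac{2}{2} \left(-1\right) + 3 = 2 \cdot \frac{1}{2} \left(-1\right) + 3 = 1 \left(-1\right) + 3 = -1 + 3 = 2$)
$\sqrt{-1990 + \left(-11 + W\right) 14} - 2512 = \sqrt{-1990 + \left(-11 + 2\right) 14} - 2512 = \sqrt{-1990 - 126} - 2512 = \sqrt{-2116} - 2512 = 46 i - 2512 = -2512 + 46 i$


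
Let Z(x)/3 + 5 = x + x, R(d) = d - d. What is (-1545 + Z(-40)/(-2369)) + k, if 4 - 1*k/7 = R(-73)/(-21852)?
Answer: -3593518/2369 ≈ -1516.9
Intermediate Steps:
R(d) = 0
Z(x) = -15 + 6*x (Z(x) = -15 + 3*(x + x) = -15 + 3*(2*x) = -15 + 6*x)
k = 28 (k = 28 - 0/(-21852) = 28 - 0*(-1)/21852 = 28 - 7*0 = 28 + 0 = 28)
(-1545 + Z(-40)/(-2369)) + k = (-1545 + (-15 + 6*(-40))/(-2369)) + 28 = (-1545 + (-15 - 240)*(-1/2369)) + 28 = (-1545 - 255*(-1/2369)) + 28 = (-1545 + 255/2369) + 28 = -3659850/2369 + 28 = -3593518/2369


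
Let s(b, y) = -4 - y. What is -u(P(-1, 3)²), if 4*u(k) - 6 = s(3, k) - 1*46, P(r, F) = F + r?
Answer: 12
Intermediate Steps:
u(k) = -11 - k/4 (u(k) = 3/2 + ((-4 - k) - 1*46)/4 = 3/2 + ((-4 - k) - 46)/4 = 3/2 + (-50 - k)/4 = 3/2 + (-25/2 - k/4) = -11 - k/4)
-u(P(-1, 3)²) = -(-11 - (3 - 1)²/4) = -(-11 - ¼*2²) = -(-11 - ¼*4) = -(-11 - 1) = -1*(-12) = 12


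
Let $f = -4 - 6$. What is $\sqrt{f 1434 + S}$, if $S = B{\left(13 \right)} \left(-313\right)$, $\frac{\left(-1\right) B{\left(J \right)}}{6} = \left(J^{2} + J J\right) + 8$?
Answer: $2 \sqrt{158862} \approx 797.15$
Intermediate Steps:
$B{\left(J \right)} = -48 - 12 J^{2}$ ($B{\left(J \right)} = - 6 \left(\left(J^{2} + J J\right) + 8\right) = - 6 \left(\left(J^{2} + J^{2}\right) + 8\right) = - 6 \left(2 J^{2} + 8\right) = - 6 \left(8 + 2 J^{2}\right) = -48 - 12 J^{2}$)
$f = -10$ ($f = -4 - 6 = -10$)
$S = 649788$ ($S = \left(-48 - 12 \cdot 13^{2}\right) \left(-313\right) = \left(-48 - 2028\right) \left(-313\right) = \left(-2076\right) \left(-313\right) = 649788$)
$\sqrt{f 1434 + S} = \sqrt{\left(-10\right) 1434 + 649788} = \sqrt{-14340 + 649788} = \sqrt{635448} = 2 \sqrt{158862}$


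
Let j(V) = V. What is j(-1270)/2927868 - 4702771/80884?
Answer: -3442298861227/59204418828 ≈ -58.143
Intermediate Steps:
j(-1270)/2927868 - 4702771/80884 = -1270/2927868 - 4702771/80884 = -1270*1/2927868 - 4702771*1/80884 = -635/1463934 - 4702771/80884 = -3442298861227/59204418828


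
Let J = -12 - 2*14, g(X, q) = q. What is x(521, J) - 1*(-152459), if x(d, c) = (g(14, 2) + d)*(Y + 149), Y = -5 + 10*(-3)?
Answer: 212081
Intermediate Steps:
Y = -35 (Y = -5 - 30 = -35)
J = -40 (J = -12 - 28 = -40)
x(d, c) = 228 + 114*d (x(d, c) = (2 + d)*(-35 + 149) = (2 + d)*114 = 228 + 114*d)
x(521, J) - 1*(-152459) = (228 + 114*521) - 1*(-152459) = (228 + 59394) + 152459 = 59622 + 152459 = 212081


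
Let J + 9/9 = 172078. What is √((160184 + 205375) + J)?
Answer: 2*√134409 ≈ 733.24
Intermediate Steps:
J = 172077 (J = -1 + 172078 = 172077)
√((160184 + 205375) + J) = √((160184 + 205375) + 172077) = √(365559 + 172077) = √537636 = 2*√134409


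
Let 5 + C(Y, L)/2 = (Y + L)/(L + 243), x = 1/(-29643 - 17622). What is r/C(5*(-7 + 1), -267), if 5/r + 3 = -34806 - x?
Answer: -236325/24267398914 ≈ -9.7384e-6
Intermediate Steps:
x = -1/47265 (x = 1/(-47265) = -1/47265 ≈ -2.1157e-5)
C(Y, L) = -10 + 2*(L + Y)/(243 + L) (C(Y, L) = -10 + 2*((Y + L)/(L + 243)) = -10 + 2*((L + Y)/(243 + L)) = -10 + 2*(L + Y)/(243 + L))
r = -236325/1645247384 (r = 5/(-3 + (-34806 - 1*(-1/47265))) = 5/(-3 + (-34806 + 1/47265)) = 5/(-3 - 1645105589/47265) = 5/(-1645247384/47265) = 5*(-47265/1645247384) = -236325/1645247384 ≈ -0.00014364)
r/C(5*(-7 + 1), -267) = -236325*(243 - 267)/(2*(-1215 + 5*(-7 + 1) - 4*(-267)))/1645247384 = -236325*(-12/(-1215 + 5*(-6) + 1068))/1645247384 = -236325*(-12/(-1215 - 30 + 1068))/1645247384 = -236325/(1645247384*(2*(-1/24)*(-177))) = -236325/(1645247384*59/4) = -236325/1645247384*4/59 = -236325/24267398914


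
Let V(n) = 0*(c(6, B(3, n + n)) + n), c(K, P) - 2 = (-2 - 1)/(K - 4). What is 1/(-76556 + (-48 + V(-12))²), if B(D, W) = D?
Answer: -1/74252 ≈ -1.3468e-5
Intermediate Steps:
c(K, P) = 2 - 3/(-4 + K) (c(K, P) = 2 + (-2 - 1)/(K - 4) = 2 - 3/(-4 + K))
V(n) = 0 (V(n) = 0*((-11 + 2*6)/(-4 + 6) + n) = 0*((-11 + 12)/2 + n) = 0*((½)*1 + n) = 0*(½ + n) = 0)
1/(-76556 + (-48 + V(-12))²) = 1/(-76556 + (-48 + 0)²) = 1/(-76556 + (-48)²) = 1/(-76556 + 2304) = 1/(-74252) = -1/74252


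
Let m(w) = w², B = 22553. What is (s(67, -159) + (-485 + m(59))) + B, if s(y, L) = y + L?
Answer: 25457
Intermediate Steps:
s(y, L) = L + y
(s(67, -159) + (-485 + m(59))) + B = ((-159 + 67) + (-485 + 59²)) + 22553 = (-92 + (-485 + 3481)) + 22553 = (-92 + 2996) + 22553 = 2904 + 22553 = 25457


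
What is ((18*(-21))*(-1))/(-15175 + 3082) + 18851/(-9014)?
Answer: -77124145/36335434 ≈ -2.1226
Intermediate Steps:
((18*(-21))*(-1))/(-15175 + 3082) + 18851/(-9014) = -378*(-1)/(-12093) + 18851*(-1/9014) = 378*(-1/12093) - 18851/9014 = -126/4031 - 18851/9014 = -77124145/36335434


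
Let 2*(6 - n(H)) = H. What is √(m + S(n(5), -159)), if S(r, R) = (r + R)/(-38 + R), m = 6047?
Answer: √938834626/394 ≈ 77.768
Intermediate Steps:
n(H) = 6 - H/2
S(r, R) = (R + r)/(-38 + R)
√(m + S(n(5), -159)) = √(6047 + (-159 + (6 - ½*5))/(-38 - 159)) = √(6047 + (-159 + (6 - 5/2))/(-197)) = √(6047 - (-159 + 7/2)/197) = √(6047 - 1/197*(-311/2)) = √(6047 + 311/394) = √(2382829/394) = √938834626/394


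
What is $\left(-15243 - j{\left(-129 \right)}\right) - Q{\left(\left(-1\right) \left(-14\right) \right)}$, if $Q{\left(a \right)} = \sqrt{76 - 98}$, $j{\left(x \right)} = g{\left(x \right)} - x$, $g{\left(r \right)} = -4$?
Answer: $-15368 - i \sqrt{22} \approx -15368.0 - 4.6904 i$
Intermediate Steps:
$j{\left(x \right)} = -4 - x$
$Q{\left(a \right)} = i \sqrt{22}$ ($Q{\left(a \right)} = \sqrt{-22} = i \sqrt{22}$)
$\left(-15243 - j{\left(-129 \right)}\right) - Q{\left(\left(-1\right) \left(-14\right) \right)} = \left(-15243 - \left(-4 - -129\right)\right) - i \sqrt{22} = \left(-15243 - \left(-4 + 129\right)\right) - i \sqrt{22} = \left(-15243 - 125\right) - i \sqrt{22} = -15368 - i \sqrt{22}$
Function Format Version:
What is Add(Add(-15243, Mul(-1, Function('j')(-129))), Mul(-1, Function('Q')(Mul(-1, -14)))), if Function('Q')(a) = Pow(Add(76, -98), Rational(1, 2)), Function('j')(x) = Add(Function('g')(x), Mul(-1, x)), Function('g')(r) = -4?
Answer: Add(-15368, Mul(-1, I, Pow(22, Rational(1, 2)))) ≈ Add(-15368., Mul(-4.6904, I))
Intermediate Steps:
Function('j')(x) = Add(-4, Mul(-1, x))
Function('Q')(a) = Mul(I, Pow(22, Rational(1, 2))) (Function('Q')(a) = Pow(-22, Rational(1, 2)) = Mul(I, Pow(22, Rational(1, 2))))
Add(Add(-15243, Mul(-1, Function('j')(-129))), Mul(-1, Function('Q')(Mul(-1, -14)))) = Add(Add(-15243, Mul(-1, Add(-4, Mul(-1, -129)))), Mul(-1, Mul(I, Pow(22, Rational(1, 2))))) = Add(Add(-15243, Mul(-1, Add(-4, 129))), Mul(-1, I, Pow(22, Rational(1, 2)))) = Add(Add(-15243, Mul(-1, 125)), Mul(-1, I, Pow(22, Rational(1, 2)))) = Add(Add(-15243, -125), Mul(-1, I, Pow(22, Rational(1, 2)))) = Add(-15368, Mul(-1, I, Pow(22, Rational(1, 2))))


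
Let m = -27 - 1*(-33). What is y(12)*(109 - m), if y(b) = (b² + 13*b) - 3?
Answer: 30591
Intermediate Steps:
m = 6 (m = -27 + 33 = 6)
y(b) = -3 + b² + 13*b
y(12)*(109 - m) = (-3 + 12² + 13*12)*(109 - 1*6) = (-3 + 144 + 156)*(109 - 6) = 297*103 = 30591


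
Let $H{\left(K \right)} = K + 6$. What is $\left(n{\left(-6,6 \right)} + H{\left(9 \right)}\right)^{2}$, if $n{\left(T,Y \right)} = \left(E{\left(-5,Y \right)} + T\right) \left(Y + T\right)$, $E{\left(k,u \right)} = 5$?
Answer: $225$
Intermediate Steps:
$H{\left(K \right)} = 6 + K$
$n{\left(T,Y \right)} = \left(5 + T\right) \left(T + Y\right)$ ($n{\left(T,Y \right)} = \left(5 + T\right) \left(Y + T\right) = \left(5 + T\right) \left(T + Y\right)$)
$\left(n{\left(-6,6 \right)} + H{\left(9 \right)}\right)^{2} = \left(\left(\left(-6\right)^{2} + 5 \left(-6\right) + 5 \cdot 6 - 36\right) + \left(6 + 9\right)\right)^{2} = \left(\left(36 - 30 + 30 - 36\right) + 15\right)^{2} = \left(0 + 15\right)^{2} = 15^{2} = 225$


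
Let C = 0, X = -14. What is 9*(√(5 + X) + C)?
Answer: 27*I ≈ 27.0*I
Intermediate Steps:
9*(√(5 + X) + C) = 9*(√(5 - 14) + 0) = 9*(√(-9) + 0) = 9*(3*I + 0) = 9*(3*I) = 27*I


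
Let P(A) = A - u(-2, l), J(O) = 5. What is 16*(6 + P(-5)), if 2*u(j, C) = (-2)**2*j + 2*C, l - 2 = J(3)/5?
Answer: 32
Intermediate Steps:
l = 3 (l = 2 + 5/5 = 2 + 5*(1/5) = 2 + 1 = 3)
u(j, C) = C + 2*j (u(j, C) = ((-2)**2*j + 2*C)/2 = (4*j + 2*C)/2 = (2*C + 4*j)/2 = C + 2*j)
P(A) = 1 + A (P(A) = A - (3 + 2*(-2)) = A - (3 - 4) = A - 1*(-1) = A + 1 = 1 + A)
16*(6 + P(-5)) = 16*(6 + (1 - 5)) = 16*(6 - 4) = 16*2 = 32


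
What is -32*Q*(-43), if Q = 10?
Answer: 13760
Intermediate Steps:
-32*Q*(-43) = -32*10*(-43) = -320*(-43) = 13760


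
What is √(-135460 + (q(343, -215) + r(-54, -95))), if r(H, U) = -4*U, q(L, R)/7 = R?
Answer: I*√136585 ≈ 369.57*I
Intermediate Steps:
q(L, R) = 7*R
√(-135460 + (q(343, -215) + r(-54, -95))) = √(-135460 + (7*(-215) - 4*(-95))) = √(-135460 + (-1505 + 380)) = √(-135460 - 1125) = √(-136585) = I*√136585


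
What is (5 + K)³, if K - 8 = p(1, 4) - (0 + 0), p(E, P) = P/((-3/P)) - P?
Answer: 1331/27 ≈ 49.296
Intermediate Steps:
p(E, P) = -P - P²/3 (p(E, P) = P*(-P/3) - P = -P²/3 - P = -P - P²/3)
K = -4/3 (K = 8 + (-⅓*4*(3 + 4) - (0 + 0)) = 8 + (-⅓*4*7 - 1*0) = 8 + (-28/3 + 0) = 8 - 28/3 = -4/3 ≈ -1.3333)
(5 + K)³ = (5 - 4/3)³ = (11/3)³ = 1331/27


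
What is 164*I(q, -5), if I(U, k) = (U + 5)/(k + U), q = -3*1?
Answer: -41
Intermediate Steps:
q = -3
I(U, k) = (5 + U)/(U + k)
164*I(q, -5) = 164*((5 - 3)/(-3 - 5)) = 164*(2/(-8)) = 164*(-1/8*2) = 164*(-1/4) = -41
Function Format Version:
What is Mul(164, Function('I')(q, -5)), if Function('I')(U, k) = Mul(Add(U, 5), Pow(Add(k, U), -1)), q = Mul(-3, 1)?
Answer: -41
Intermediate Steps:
q = -3
Function('I')(U, k) = Mul(Pow(Add(U, k), -1), Add(5, U)) (Function('I')(U, k) = Mul(Add(5, U), Pow(Add(U, k), -1)) = Mul(Pow(Add(U, k), -1), Add(5, U)))
Mul(164, Function('I')(q, -5)) = Mul(164, Mul(Pow(Add(-3, -5), -1), Add(5, -3))) = Mul(164, Mul(Pow(-8, -1), 2)) = Mul(164, Mul(Rational(-1, 8), 2)) = Mul(164, Rational(-1, 4)) = -41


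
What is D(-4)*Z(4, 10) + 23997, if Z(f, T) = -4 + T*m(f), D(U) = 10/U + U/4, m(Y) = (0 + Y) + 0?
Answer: 23871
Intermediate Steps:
m(Y) = Y (m(Y) = Y + 0 = Y)
D(U) = 10/U + U/4 (D(U) = 10/U + U*(1/4) = 10/U + U/4)
Z(f, T) = -4 + T*f
D(-4)*Z(4, 10) + 23997 = (10/(-4) + (1/4)*(-4))*(-4 + 10*4) + 23997 = (10*(-1/4) - 1)*(-4 + 40) + 23997 = (-5/2 - 1)*36 + 23997 = -7/2*36 + 23997 = -126 + 23997 = 23871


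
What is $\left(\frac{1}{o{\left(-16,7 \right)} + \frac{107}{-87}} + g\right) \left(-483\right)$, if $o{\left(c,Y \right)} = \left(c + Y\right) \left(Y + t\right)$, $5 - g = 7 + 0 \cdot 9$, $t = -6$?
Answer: $\frac{901761}{890} \approx 1013.2$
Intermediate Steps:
$g = -2$ ($g = 5 - \left(7 + 0 \cdot 9\right) = 5 - \left(7 + 0\right) = 5 - 7 = -2$)
$o{\left(c,Y \right)} = \left(-6 + Y\right) \left(Y + c\right)$ ($o{\left(c,Y \right)} = \left(c + Y\right) \left(Y - 6\right) = \left(Y + c\right) \left(-6 + Y\right) = \left(-6 + Y\right) \left(Y + c\right)$)
$\left(\frac{1}{o{\left(-16,7 \right)} + \frac{107}{-87}} + g\right) \left(-483\right) = \left(\frac{1}{\left(7^{2} - 42 - -96 + 7 \left(-16\right)\right) + \frac{107}{-87}} - 2\right) \left(-483\right) = \left(\frac{1}{\left(49 - 42 + 96 - 112\right) + 107 \left(- \frac{1}{87}\right)} - 2\right) \left(-483\right) = \left(\frac{1}{-9 - \frac{107}{87}} - 2\right) \left(-483\right) = \left(\frac{1}{- \frac{890}{87}} - 2\right) \left(-483\right) = \left(- \frac{87}{890} - 2\right) \left(-483\right) = \left(- \frac{1867}{890}\right) \left(-483\right) = \frac{901761}{890}$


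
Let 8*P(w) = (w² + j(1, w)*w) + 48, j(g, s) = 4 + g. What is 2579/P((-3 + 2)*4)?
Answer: 5158/11 ≈ 468.91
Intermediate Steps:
P(w) = 6 + w²/8 + 5*w/8 (P(w) = ((w² + (4 + 1)*w) + 48)/8 = ((w² + 5*w) + 48)/8 = (48 + w² + 5*w)/8 = 6 + w²/8 + 5*w/8)
2579/P((-3 + 2)*4) = 2579/(6 + ((-3 + 2)*4)²/8 + 5*((-3 + 2)*4)/8) = 2579/(6 + (-1*4)²/8 + 5*(-1*4)/8) = 2579/(6 + (⅛)*(-4)² + (5/8)*(-4)) = 2579/(6 + (⅛)*16 - 5/2) = 2579/(6 + 2 - 5/2) = 2579/(11/2) = 2579*(2/11) = 5158/11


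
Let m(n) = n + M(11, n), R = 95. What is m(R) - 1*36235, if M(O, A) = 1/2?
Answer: -72279/2 ≈ -36140.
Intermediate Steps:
M(O, A) = 1/2
m(n) = 1/2 + n (m(n) = n + 1/2 = 1/2 + n)
m(R) - 1*36235 = (1/2 + 95) - 1*36235 = 191/2 - 36235 = -72279/2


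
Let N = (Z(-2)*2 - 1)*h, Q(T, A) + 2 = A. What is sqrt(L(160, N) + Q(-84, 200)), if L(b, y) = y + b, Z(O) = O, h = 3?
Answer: 7*sqrt(7) ≈ 18.520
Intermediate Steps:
Q(T, A) = -2 + A
N = -15 (N = (-2*2 - 1)*3 = (-4 - 1)*3 = -5*3 = -15)
L(b, y) = b + y
sqrt(L(160, N) + Q(-84, 200)) = sqrt((160 - 15) + (-2 + 200)) = sqrt(145 + 198) = sqrt(343) = 7*sqrt(7)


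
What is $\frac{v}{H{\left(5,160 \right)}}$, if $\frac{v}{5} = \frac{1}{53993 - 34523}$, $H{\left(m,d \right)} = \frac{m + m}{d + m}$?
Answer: $\frac{1}{236} \approx 0.0042373$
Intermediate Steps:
$H{\left(m,d \right)} = \frac{2 m}{d + m}$
$v = \frac{1}{3894}$ ($v = \frac{5}{53993 - 34523} = \frac{5}{19470} = 5 \cdot \frac{1}{19470} = \frac{1}{3894} \approx 0.00025681$)
$\frac{v}{H{\left(5,160 \right)}} = \frac{1}{3894 \cdot 2 \cdot 5 \frac{1}{160 + 5}} = \frac{1}{3894 \cdot 2 \cdot 5 \cdot \frac{1}{165}} = \frac{1}{3894 \cdot \frac{2}{33}} = \frac{1}{3894} \cdot \frac{33}{2} = \frac{1}{236}$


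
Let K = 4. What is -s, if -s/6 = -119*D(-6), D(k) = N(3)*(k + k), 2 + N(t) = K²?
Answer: 119952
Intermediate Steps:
N(t) = 14 (N(t) = -2 + 4² = -2 + 16 = 14)
D(k) = 28*k (D(k) = 14*(k + k) = 14*(2*k) = 28*k)
s = -119952 (s = -(-714)*28*(-6) = -(-714)*(-168) = -6*19992 = -119952)
-s = -1*(-119952) = 119952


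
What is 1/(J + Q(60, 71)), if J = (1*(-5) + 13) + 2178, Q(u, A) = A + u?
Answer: 1/2317 ≈ 0.00043159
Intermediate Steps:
J = 2186 (J = (-5 + 13) + 2178 = 8 + 2178 = 2186)
1/(J + Q(60, 71)) = 1/(2186 + (71 + 60)) = 1/(2186 + 131) = 1/2317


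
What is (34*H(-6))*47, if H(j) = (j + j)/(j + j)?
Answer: 1598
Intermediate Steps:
H(j) = 1 (H(j) = (2*j)/((2*j)) = (2*j)*(1/(2*j)) = 1)
(34*H(-6))*47 = (34*1)*47 = 34*47 = 1598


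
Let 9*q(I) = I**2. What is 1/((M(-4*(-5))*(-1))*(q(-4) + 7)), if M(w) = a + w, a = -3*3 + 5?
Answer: -9/1264 ≈ -0.0071203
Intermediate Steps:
a = -4 (a = -9 + 5 = -4)
M(w) = -4 + w
q(I) = I**2/9
1/((M(-4*(-5))*(-1))*(q(-4) + 7)) = 1/(((-4 - 4*(-5))*(-1))*((1/9)*(-4)**2 + 7)) = 1/(((-4 + 20)*(-1))*((1/9)*16 + 7)) = 1/((16*(-1))*(16/9 + 7)) = 1/(-16*79/9) = 1/(-1264/9) = -9/1264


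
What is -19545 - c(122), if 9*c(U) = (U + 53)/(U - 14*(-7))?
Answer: -7739855/396 ≈ -19545.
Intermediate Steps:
c(U) = (53 + U)/(9*(98 + U)) (c(U) = ((U + 53)/(U - 14*(-7)))/9 = ((53 + U)/(U + 98))/9 = ((53 + U)/(98 + U))/9 = (53 + U)/(9*(98 + U)))
-19545 - c(122) = -19545 - (53 + 122)/(9*(98 + 122)) = -19545 - 175/(9*220) = -19545 - 1*35/396 = -19545 - 35/396 = -7739855/396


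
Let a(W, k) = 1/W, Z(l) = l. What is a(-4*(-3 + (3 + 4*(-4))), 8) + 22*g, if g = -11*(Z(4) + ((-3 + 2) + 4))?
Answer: -108415/64 ≈ -1694.0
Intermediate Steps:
g = -77 (g = -11*(4 + ((-3 + 2) + 4)) = -11*(4 + (-1 + 4)) = -11*(4 + 3) = -11*7 = -77)
a(-4*(-3 + (3 + 4*(-4))), 8) + 22*g = 1/(-4*(-3 + (3 + 4*(-4)))) + 22*(-77) = 1/(-4*(-3 + (3 - 16))) - 1694 = 1/(-4*(-3 - 13)) - 1694 = 1/(-4*(-16)) - 1694 = 1/64 - 1694 = -108415/64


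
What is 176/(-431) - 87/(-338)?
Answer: -21991/145678 ≈ -0.15096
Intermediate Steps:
176/(-431) - 87/(-338) = 176*(-1/431) - 87*(-1/338) = -176/431 + 87/338 = -21991/145678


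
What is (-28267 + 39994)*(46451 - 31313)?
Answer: 177523326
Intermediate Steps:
(-28267 + 39994)*(46451 - 31313) = 11727*15138 = 177523326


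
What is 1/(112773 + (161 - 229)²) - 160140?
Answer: -18799955579/117397 ≈ -1.6014e+5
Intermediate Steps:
1/(112773 + (161 - 229)²) - 160140 = 1/(112773 + (-68)²) - 160140 = 1/(112773 + 4624) - 160140 = 1/117397 - 160140 = -18799955579/117397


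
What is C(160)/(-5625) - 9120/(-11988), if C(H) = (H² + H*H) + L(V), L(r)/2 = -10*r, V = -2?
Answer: -1042528/124875 ≈ -8.3486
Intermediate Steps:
L(r) = -20*r (L(r) = 2*(-10*r) = -20*r)
C(H) = 40 + 2*H² (C(H) = (H² + H*H) - 20*(-2) = (H² + H²) + 40 = 2*H² + 40 = 40 + 2*H²)
C(160)/(-5625) - 9120/(-11988) = (40 + 2*160²)/(-5625) - 9120/(-11988) = (40 + 2*25600)*(-1/5625) - 9120*(-1/11988) = (40 + 51200)*(-1/5625) + 760/999 = 51240*(-1/5625) + 760/999 = -3416/375 + 760/999 = -1042528/124875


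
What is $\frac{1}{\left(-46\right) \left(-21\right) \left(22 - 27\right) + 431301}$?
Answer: $\frac{1}{426471} \approx 2.3448 \cdot 10^{-6}$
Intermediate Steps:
$\frac{1}{\left(-46\right) \left(-21\right) \left(22 - 27\right) + 431301} = \frac{1}{966 \left(22 - 27\right) + 431301} = \frac{1}{966 \left(-5\right) + 431301} = \frac{1}{-4830 + 431301} = \frac{1}{426471}$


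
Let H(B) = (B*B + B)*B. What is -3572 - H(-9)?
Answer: -2924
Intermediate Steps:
H(B) = B*(B + B²) (H(B) = (B² + B)*B = (B + B²)*B = B*(B + B²))
-3572 - H(-9) = -3572 - (-9)²*(1 - 9) = -3572 - 81*(-8) = -3572 - 1*(-648) = -3572 + 648 = -2924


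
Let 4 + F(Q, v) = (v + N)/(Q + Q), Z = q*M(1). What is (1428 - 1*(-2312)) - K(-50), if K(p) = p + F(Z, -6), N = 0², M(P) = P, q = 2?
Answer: 7591/2 ≈ 3795.5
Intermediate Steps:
Z = 2 (Z = 2*1 = 2)
N = 0
F(Q, v) = -4 + v/(2*Q) (F(Q, v) = -4 + (v + 0)/(Q + Q) = -4 + v/((2*Q)) = -4 + v*(1/(2*Q)) = -4 + v/(2*Q))
K(p) = -11/2 + p (K(p) = p + (-4 + (½)*(-6)/2) = p + (-4 + (½)*(-6)*(½)) = p + (-4 - 3/2) = p - 11/2 = -11/2 + p)
(1428 - 1*(-2312)) - K(-50) = (1428 - 1*(-2312)) - (-11/2 - 50) = (1428 + 2312) - 1*(-111/2) = 3740 + 111/2 = 7591/2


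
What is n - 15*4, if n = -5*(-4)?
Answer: -40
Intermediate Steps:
n = 20
n - 15*4 = 20 - 15*4 = 20 - 60 = -40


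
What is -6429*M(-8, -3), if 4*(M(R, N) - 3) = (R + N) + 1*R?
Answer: 45003/4 ≈ 11251.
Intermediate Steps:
M(R, N) = 3 + R/2 + N/4 (M(R, N) = 3 + ((R + N) + 1*R)/4 = 3 + ((N + R) + R)/4 = 3 + (N + 2*R)/4 = 3 + (R/2 + N/4) = 3 + R/2 + N/4)
-6429*M(-8, -3) = -6429*(3 + (½)*(-8) + (¼)*(-3)) = -6429*(3 - 4 - ¾) = -6429*(-7/4) = 45003/4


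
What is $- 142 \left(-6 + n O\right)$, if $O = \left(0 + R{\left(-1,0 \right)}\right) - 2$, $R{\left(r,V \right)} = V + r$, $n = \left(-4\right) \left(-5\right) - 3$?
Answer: $8094$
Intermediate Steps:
$n = 17$ ($n = 20 - 3 = 17$)
$O = -3$ ($O = \left(0 + \left(0 - 1\right)\right) - 2 = \left(0 - 1\right) - 2 = -1 - 2 = -3$)
$- 142 \left(-6 + n O\right) = - 142 \left(-6 + 17 \left(-3\right)\right) = - 142 \left(-6 - 51\right) = \left(-142\right) \left(-57\right) = 8094$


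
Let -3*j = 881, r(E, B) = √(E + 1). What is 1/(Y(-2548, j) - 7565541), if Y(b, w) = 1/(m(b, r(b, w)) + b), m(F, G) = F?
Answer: -5096/38553996937 ≈ -1.3218e-7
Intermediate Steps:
r(E, B) = √(1 + E)
j = -881/3 (j = -⅓*881 = -881/3 ≈ -293.67)
Y(b, w) = 1/(2*b) (Y(b, w) = 1/(b + b) = 1/(2*b))
1/(Y(-2548, j) - 7565541) = 1/((½)/(-2548) - 7565541) = 1/((½)*(-1/2548) - 7565541) = 1/(-1/5096 - 7565541) = 1/(-38553996937/5096) = -5096/38553996937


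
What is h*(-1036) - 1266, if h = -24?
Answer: 23598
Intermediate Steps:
h*(-1036) - 1266 = -24*(-1036) - 1266 = 24864 - 1266 = 23598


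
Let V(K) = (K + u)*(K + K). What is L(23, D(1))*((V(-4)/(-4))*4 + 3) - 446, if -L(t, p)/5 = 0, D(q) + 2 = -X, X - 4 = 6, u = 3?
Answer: -446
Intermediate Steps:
X = 10 (X = 4 + 6 = 10)
D(q) = -12 (D(q) = -2 - 1*10 = -2 - 10 = -12)
L(t, p) = 0 (L(t, p) = -5*0 = 0)
V(K) = 2*K*(3 + K) (V(K) = (K + 3)*(K + K) = (3 + K)*(2*K) = 2*K*(3 + K))
L(23, D(1))*((V(-4)/(-4))*4 + 3) - 446 = 0*(((2*(-4)*(3 - 4))/(-4))*4 + 3) - 446 = 0*(((2*(-4)*(-1))*(-¼))*4 + 3) - 446 = 0*((8*(-¼))*4 + 3) - 446 = 0*(-2*4 + 3) - 446 = 0*(-8 + 3) - 446 = 0*(-5) - 446 = 0 - 446 = -446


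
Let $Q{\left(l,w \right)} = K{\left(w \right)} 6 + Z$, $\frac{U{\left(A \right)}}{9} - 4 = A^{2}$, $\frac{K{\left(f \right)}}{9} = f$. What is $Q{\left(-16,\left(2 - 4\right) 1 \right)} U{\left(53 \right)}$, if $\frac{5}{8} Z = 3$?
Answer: $- \frac{13063572}{5} \approx -2.6127 \cdot 10^{6}$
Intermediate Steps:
$K{\left(f \right)} = 9 f$
$Z = \frac{24}{5}$ ($Z = \frac{8}{5} \cdot 3 = \frac{24}{5} \approx 4.8$)
$U{\left(A \right)} = 36 + 9 A^{2}$
$Q{\left(l,w \right)} = \frac{24}{5} + 54 w$ ($Q{\left(l,w \right)} = 9 w 6 + \frac{24}{5} = 54 w + \frac{24}{5} = \frac{24}{5} + 54 w$)
$Q{\left(-16,\left(2 - 4\right) 1 \right)} U{\left(53 \right)} = \left(\frac{24}{5} + 54 \left(2 - 4\right) 1\right) \left(36 + 9 \cdot 53^{2}\right) = \left(\frac{24}{5} + 54 \left(\left(-2\right) 1\right)\right) \left(36 + 9 \cdot 2809\right) = \left(\frac{24}{5} + 54 \left(-2\right)\right) \left(36 + 25281\right) = \left(\frac{24}{5} - 108\right) 25317 = \left(- \frac{516}{5}\right) 25317 = - \frac{13063572}{5}$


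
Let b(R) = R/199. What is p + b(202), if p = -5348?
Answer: -1064050/199 ≈ -5347.0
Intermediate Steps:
b(R) = R/199 (b(R) = R*(1/199) = R/199)
p + b(202) = -5348 + (1/199)*202 = -5348 + 202/199 = -1064050/199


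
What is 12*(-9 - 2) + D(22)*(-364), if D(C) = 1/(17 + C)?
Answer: -424/3 ≈ -141.33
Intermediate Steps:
12*(-9 - 2) + D(22)*(-364) = 12*(-9 - 2) - 364/(17 + 22) = 12*(-11) - 364/39 = -132 + (1/39)*(-364) = -132 - 28/3 = -424/3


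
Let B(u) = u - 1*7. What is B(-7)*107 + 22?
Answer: -1476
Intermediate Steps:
B(u) = -7 + u (B(u) = u - 7 = -7 + u)
B(-7)*107 + 22 = (-7 - 7)*107 + 22 = -14*107 + 22 = -1498 + 22 = -1476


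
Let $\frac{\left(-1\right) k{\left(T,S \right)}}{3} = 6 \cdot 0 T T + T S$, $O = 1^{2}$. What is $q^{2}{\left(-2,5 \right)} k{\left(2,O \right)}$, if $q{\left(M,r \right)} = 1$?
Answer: $-6$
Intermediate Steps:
$O = 1$
$k{\left(T,S \right)} = - 3 S T$ ($k{\left(T,S \right)} = - 3 \left(6 \cdot 0 T T + T S\right) = - 3 \left(0 T T + S T\right) = - 3 \left(0 T + S T\right) = - 3 \left(0 + S T\right) = - 3 S T$)
$q^{2}{\left(-2,5 \right)} k{\left(2,O \right)} = 1^{2} \left(\left(-3\right) 1 \cdot 2\right) = 1 \left(-6\right) = -6$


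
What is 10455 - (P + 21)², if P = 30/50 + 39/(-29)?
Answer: 211190406/21025 ≈ 10045.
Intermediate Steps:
P = -108/145 (P = 30*(1/50) + 39*(-1/29) = ⅗ - 39/29 = -108/145 ≈ -0.74483)
10455 - (P + 21)² = 10455 - (-108/145 + 21)² = 10455 - (2937/145)² = 10455 - 1*8625969/21025 = 10455 - 8625969/21025 = 211190406/21025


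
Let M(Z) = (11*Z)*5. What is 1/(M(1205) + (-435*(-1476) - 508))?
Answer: 1/707827 ≈ 1.4128e-6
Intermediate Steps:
M(Z) = 55*Z
1/(M(1205) + (-435*(-1476) - 508)) = 1/(55*1205 + (-435*(-1476) - 508)) = 1/(66275 + (642060 - 508)) = 1/(66275 + 641552) = 1/707827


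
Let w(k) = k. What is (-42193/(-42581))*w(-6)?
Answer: -253158/42581 ≈ -5.9453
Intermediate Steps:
(-42193/(-42581))*w(-6) = -42193/(-42581)*(-6) = -42193*(-1/42581)*(-6) = (42193/42581)*(-6) = -253158/42581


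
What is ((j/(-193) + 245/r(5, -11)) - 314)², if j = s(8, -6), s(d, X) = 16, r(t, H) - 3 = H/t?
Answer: 36566209/595984 ≈ 61.354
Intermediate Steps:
r(t, H) = 3 + H/t
j = 16
((j/(-193) + 245/r(5, -11)) - 314)² = ((16/(-193) + 245/(3 - 11/5)) - 314)² = ((16*(-1/193) + 245/(3 - 11*⅕)) - 314)² = ((-16/193 + 245/(3 - 11/5)) - 314)² = ((-16/193 + 245/(⅘)) - 314)² = ((-16/193 + 245*(5/4)) - 314)² = ((-16/193 + 1225/4) - 314)² = (236361/772 - 314)² = (-6047/772)² = 36566209/595984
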